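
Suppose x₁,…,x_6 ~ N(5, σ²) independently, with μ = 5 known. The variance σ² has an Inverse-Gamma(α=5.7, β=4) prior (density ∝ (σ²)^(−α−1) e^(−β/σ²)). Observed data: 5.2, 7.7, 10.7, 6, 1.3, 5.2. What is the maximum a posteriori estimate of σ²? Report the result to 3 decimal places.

σ̂²_MAP = 3.224

Sum of squared deviations about the known mean: SS = (5.2−5)² + (7.7−5)² + (10.7−5)² + (6−5)² + (1.3−5)² + (5.2−5)² = 54.55.
The Normal likelihood contributes (σ²)^(−n/2) exp(−SS/(2σ²)), so the posterior is Inverse-Gamma(α + n/2, β + SS/2) = Inverse-Gamma(8.7, 31.275).
The mode of Inverse-Gamma(a, b) is b/(a+1) = 31.275/9.7 ≈ 3.224.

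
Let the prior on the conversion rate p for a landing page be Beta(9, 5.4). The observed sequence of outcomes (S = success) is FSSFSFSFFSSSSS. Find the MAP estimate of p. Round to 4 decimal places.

p̂_MAP = 0.6439

Prior: Beta(9, 5.4).
Data: 9 successes in 14 trials (from the sequence). The binomial likelihood contributes p^9(1−p)^5, so the posterior is Beta(9+9, 5.4+5) = Beta(18, 10.4).
For Beta(a, b) with a, b > 1 the mode is (a−1)/(a+b−2) = 17/26.4 ≈ 0.6439.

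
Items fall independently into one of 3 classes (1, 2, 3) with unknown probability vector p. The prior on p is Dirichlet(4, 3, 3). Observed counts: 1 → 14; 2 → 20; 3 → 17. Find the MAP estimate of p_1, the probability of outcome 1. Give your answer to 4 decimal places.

The posterior is Dirichlet(αᵢ + nᵢ) = Dirichlet(18, 23, 20).
For a Dirichlet(a₁,…,a_K) with all aᵢ > 1, the mode has j-th component (aⱼ − 1)/(Σaᵢ − K).
Here Σaᵢ = 61 and K = 3, so p_1 = (18 − 1)/(61 − 3) = 17/58 ≈ 0.2931.

MAP estimate: 0.2931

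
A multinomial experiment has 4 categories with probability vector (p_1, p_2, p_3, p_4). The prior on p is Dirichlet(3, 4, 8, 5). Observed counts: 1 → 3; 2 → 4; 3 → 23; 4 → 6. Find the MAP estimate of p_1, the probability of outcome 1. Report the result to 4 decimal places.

MAP estimate: 0.0962

The posterior is Dirichlet(αᵢ + nᵢ) = Dirichlet(6, 8, 31, 11).
For a Dirichlet(a₁,…,a_K) with all aᵢ > 1, the mode has j-th component (aⱼ − 1)/(Σaᵢ − K).
Here Σaᵢ = 56 and K = 4, so p_1 = (6 − 1)/(56 − 4) = 5/52 ≈ 0.0962.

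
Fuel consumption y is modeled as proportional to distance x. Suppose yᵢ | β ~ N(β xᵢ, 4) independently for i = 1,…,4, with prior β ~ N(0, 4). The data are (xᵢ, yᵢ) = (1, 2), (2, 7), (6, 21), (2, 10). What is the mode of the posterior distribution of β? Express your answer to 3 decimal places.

log p(β | y) = −Σ(yᵢ − βxᵢ)²/(2·4) − β²/(2·4) + const.
Setting the derivative to zero: Σxᵢ(yᵢ − βxᵢ)/4 − β/4 = 0, so β = Σxᵢyᵢ / (Σxᵢ² + σ²/τ²).
Σxᵢyᵢ = 1·2 + 2·7 + 6·21 + 2·10 = 162; Σxᵢ² = 45; σ²/τ² = 1.
β̂_MAP = 162 / (45 + 1) = 162/46 ≈ 3.522.

β̂_MAP = 3.522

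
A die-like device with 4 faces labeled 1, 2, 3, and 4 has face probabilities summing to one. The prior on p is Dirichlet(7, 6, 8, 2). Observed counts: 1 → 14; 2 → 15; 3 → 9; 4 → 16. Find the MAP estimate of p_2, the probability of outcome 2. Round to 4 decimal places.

MAP estimate: 0.2740

The posterior is Dirichlet(αᵢ + nᵢ) = Dirichlet(21, 21, 17, 18).
For a Dirichlet(a₁,…,a_K) with all aᵢ > 1, the mode has j-th component (aⱼ − 1)/(Σaᵢ − K).
Here Σaᵢ = 77 and K = 4, so p_2 = (21 − 1)/(77 − 4) = 20/73 ≈ 0.2740.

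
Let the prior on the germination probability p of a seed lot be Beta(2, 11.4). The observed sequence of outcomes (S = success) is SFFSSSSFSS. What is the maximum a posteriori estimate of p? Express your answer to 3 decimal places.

Prior: Beta(2, 11.4).
Data: 7 successes in 10 trials (from the sequence). The binomial likelihood contributes p^7(1−p)^3, so the posterior is Beta(2+7, 11.4+3) = Beta(9, 14.4).
For Beta(a, b) with a, b > 1 the mode is (a−1)/(a+b−2) = 8/21.4 ≈ 0.374.

p̂_MAP = 0.374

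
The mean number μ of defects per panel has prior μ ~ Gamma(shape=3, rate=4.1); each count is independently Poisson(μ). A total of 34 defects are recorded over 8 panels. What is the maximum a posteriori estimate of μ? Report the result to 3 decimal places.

μ̂_MAP = 2.975

Σxᵢ = 34, n = 8.
Posterior ∝ μ^2e^(−4.1μ) · μ^34e^(−8μ) = μ^36e^(−12.1μ), i.e. Gamma(shape=37, rate=12.1).
The mode of a Gamma(a, b) with a ≥ 1 (shape–rate) is (a−1)/b = 36/12.1 ≈ 2.975.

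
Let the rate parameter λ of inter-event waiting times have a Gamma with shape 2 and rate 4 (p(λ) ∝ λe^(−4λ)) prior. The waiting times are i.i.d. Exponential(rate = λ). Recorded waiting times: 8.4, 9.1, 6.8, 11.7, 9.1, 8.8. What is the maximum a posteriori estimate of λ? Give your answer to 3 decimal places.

The Exponential(rate=λ) likelihood is ∝ λ^n e^(−λΣtᵢ). Here n = 6 and Σtᵢ = 8.4 + 9.1 + 6.8 + 11.7 + 9.1 + 8.8 = 53.9.
Posterior ∝ λe^(−4λ) · λ^6e^(−53.9λ) = λ^7e^(−57.9λ), i.e. Gamma(8, 57.9).
Mode = (a−1)/b = 7/57.9 ≈ 0.121.

λ̂_MAP = 0.121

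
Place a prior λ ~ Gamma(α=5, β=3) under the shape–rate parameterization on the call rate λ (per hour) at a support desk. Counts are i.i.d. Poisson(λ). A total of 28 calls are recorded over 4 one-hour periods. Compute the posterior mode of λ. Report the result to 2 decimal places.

Σxᵢ = 28, n = 4.
Posterior ∝ λ^4e^(−3λ) · λ^28e^(−4λ) = λ^32e^(−7λ), i.e. Gamma(shape=33, rate=7).
The mode of a Gamma(a, b) with a ≥ 1 (shape–rate) is (a−1)/b = 32/7 ≈ 4.57.

λ̂_MAP = 4.57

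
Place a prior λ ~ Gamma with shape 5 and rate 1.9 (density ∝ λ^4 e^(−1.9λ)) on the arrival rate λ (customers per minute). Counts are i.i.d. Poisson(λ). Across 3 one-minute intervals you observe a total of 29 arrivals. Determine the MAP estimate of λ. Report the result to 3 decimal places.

λ̂_MAP = 6.735

Σxᵢ = 29, n = 3.
Posterior ∝ λ^4e^(−1.9λ) · λ^29e^(−3λ) = λ^33e^(−4.9λ), i.e. Gamma(shape=34, rate=4.9).
The mode of a Gamma(a, b) with a ≥ 1 (shape–rate) is (a−1)/b = 33/4.9 ≈ 6.735.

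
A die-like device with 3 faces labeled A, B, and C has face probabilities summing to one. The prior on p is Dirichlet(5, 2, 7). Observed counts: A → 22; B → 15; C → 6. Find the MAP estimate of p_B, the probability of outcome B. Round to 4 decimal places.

MAP estimate of p_B = 0.2963

The posterior is Dirichlet(αᵢ + nᵢ) = Dirichlet(27, 17, 13).
For a Dirichlet(a₁,…,a_K) with all aᵢ > 1, the mode has j-th component (aⱼ − 1)/(Σaᵢ − K).
Here Σaᵢ = 57 and K = 3, so p_B = (17 − 1)/(57 − 3) = 16/54 ≈ 0.2963.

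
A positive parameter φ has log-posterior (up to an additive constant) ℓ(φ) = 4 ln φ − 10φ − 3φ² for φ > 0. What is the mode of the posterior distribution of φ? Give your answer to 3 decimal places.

φ̂_MAP = 0.333

ℓ'(φ) = 4/φ − 10 − 6φ. Setting this to zero and multiplying by φ: 6φ² + 10φ − 4 = 0.
φ = (−10 + √(10² + 4·6·4)) / (2·6) = (−10 + √196) / 12 = (−10 + 14)/12 = 1/3.
ℓ''(φ) = −4/φ² − 6 < 0, confirming a maximum.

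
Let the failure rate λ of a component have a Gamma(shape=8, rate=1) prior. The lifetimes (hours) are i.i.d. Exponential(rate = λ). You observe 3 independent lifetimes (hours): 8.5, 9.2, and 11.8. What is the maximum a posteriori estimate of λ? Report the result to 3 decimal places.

λ̂_MAP = 0.328

The Exponential(rate=λ) likelihood is ∝ λ^n e^(−λΣtᵢ). Here n = 3 and Σtᵢ = 8.5 + 9.2 + 11.8 = 29.5.
Posterior ∝ λ^7e^(−1λ) · λ^3e^(−29.5λ) = λ^10e^(−30.5λ), i.e. Gamma(11, 30.5).
Mode = (a−1)/b = 10/30.5 ≈ 0.328.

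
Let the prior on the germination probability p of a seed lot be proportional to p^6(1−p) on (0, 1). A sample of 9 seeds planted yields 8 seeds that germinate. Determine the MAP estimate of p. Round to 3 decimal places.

p̂_MAP = 0.875

The prior density ∝ p^6(1−p)^1 is the kernel of Beta(7, 2).
Data: 8 successes in 9 trials. The binomial likelihood contributes p^8(1−p)^1, so the posterior is Beta(7+8, 2+1) = Beta(15, 3).
For Beta(a, b) with a, b > 1 the mode is (a−1)/(a+b−2) = 14/16 ≈ 0.875.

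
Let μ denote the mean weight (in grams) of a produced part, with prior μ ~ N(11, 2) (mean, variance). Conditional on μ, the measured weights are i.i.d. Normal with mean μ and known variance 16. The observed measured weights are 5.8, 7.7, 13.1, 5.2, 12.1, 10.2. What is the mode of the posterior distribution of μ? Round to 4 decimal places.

μ̂_MAP = 10.1500

n = 6; x̄ = (5.8 + 7.7 + 13.1 + 5.2 + 12.1 + 10.2)/6 = 54.1/6 = 541/60 ≈ 9.0167.
For a Normal prior and Normal likelihood with known variance, the posterior is Normal; its mode equals its mean, the precision-weighted average.
Prior precision 1/σ₀² = 1/2 = 0.5; data precision n/σ² = 6/16 = 0.375.
μ̂ = (0.5·11 + 0.375·(541/60)) / (0.5 + 0.375) = 8.88125/0.875 = 10.1500.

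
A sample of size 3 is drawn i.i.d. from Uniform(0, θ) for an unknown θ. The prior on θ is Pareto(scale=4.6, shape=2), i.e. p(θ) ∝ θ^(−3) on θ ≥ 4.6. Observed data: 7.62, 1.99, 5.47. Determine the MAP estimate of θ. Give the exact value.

The Uniform(0, θ) likelihood is θ^(−n) for θ ≥ max(xᵢ), zero otherwise. Here max(xᵢ) = 7.62.
Posterior ∝ θ^(−3) · θ^(−3) = θ^(−6) on θ ≥ max(4.6, 7.62) = 7.62.
This density is strictly decreasing in θ, so the posterior mode lies at the lower boundary of the support.

θ̂_MAP = 7.62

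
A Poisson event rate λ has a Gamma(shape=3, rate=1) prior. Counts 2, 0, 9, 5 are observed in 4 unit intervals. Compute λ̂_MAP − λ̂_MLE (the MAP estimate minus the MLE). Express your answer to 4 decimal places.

Σxᵢ = 16. Posterior is Gamma(19, 5); MAP = (19−1)/5 = 18/5 ≈ 3.60000.
MLE = x̄ = 16/4 ≈ 4.00000.
Difference = 18/5 − 16/4 = -2/5 ≈ -0.4000.

MAP − MLE = -0.4000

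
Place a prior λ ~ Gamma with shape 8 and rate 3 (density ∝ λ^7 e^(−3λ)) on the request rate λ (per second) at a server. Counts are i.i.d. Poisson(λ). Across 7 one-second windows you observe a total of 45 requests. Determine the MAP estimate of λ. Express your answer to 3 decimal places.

λ̂_MAP = 5.200

Σxᵢ = 45, n = 7.
Posterior ∝ λ^7e^(−3λ) · λ^45e^(−7λ) = λ^52e^(−10λ), i.e. Gamma(shape=53, rate=10).
The mode of a Gamma(a, b) with a ≥ 1 (shape–rate) is (a−1)/b = 52/10 ≈ 5.200.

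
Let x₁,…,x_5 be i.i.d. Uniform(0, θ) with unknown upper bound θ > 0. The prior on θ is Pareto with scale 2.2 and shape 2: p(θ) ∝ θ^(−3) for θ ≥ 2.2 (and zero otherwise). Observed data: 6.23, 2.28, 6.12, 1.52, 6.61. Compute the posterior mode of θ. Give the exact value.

θ̂_MAP = 6.61

The Uniform(0, θ) likelihood is θ^(−n) for θ ≥ max(xᵢ), zero otherwise. Here max(xᵢ) = 6.61.
Posterior ∝ θ^(−3) · θ^(−5) = θ^(−8) on θ ≥ max(2.2, 6.61) = 6.61.
This density is strictly decreasing in θ, so the posterior mode lies at the lower boundary of the support.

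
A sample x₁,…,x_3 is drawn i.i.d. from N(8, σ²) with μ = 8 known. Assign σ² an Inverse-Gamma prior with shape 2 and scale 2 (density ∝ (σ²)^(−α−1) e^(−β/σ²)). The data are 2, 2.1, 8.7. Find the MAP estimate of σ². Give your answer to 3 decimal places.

σ̂²_MAP = 8.367

Sum of squared deviations about the known mean: SS = (2−8)² + (2.1−8)² + (8.7−8)² = 71.3.
The Normal likelihood contributes (σ²)^(−n/2) exp(−SS/(2σ²)), so the posterior is Inverse-Gamma(α + n/2, β + SS/2) = Inverse-Gamma(3.5, 37.65).
The mode of Inverse-Gamma(a, b) is b/(a+1) = 37.65/4.5 ≈ 8.367.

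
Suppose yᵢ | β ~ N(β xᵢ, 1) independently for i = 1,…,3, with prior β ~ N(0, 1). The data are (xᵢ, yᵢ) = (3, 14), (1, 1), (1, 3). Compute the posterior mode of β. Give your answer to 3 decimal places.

log p(β | y) = −Σ(yᵢ − βxᵢ)²/(2·1) − β²/(2·1) + const.
Setting the derivative to zero: Σxᵢ(yᵢ − βxᵢ)/1 − β/1 = 0, so β = Σxᵢyᵢ / (Σxᵢ² + σ²/τ²).
Σxᵢyᵢ = 3·14 + 1·1 + 1·3 = 46; Σxᵢ² = 11; σ²/τ² = 1.
β̂_MAP = 46 / (11 + 1) = 46/12 ≈ 3.833.

β̂_MAP = 3.833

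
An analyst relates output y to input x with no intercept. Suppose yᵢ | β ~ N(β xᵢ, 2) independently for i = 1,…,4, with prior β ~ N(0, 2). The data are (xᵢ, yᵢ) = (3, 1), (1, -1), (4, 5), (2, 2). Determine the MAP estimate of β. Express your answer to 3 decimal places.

log p(β | y) = −Σ(yᵢ − βxᵢ)²/(2·2) − β²/(2·2) + const.
Setting the derivative to zero: Σxᵢ(yᵢ − βxᵢ)/2 − β/2 = 0, so β = Σxᵢyᵢ / (Σxᵢ² + σ²/τ²).
Σxᵢyᵢ = 3·1 + 1·(-1) + 4·5 + 2·2 = 26; Σxᵢ² = 30; σ²/τ² = 1.
β̂_MAP = 26 / (30 + 1) = 26/31 ≈ 0.839.

β̂_MAP = 0.839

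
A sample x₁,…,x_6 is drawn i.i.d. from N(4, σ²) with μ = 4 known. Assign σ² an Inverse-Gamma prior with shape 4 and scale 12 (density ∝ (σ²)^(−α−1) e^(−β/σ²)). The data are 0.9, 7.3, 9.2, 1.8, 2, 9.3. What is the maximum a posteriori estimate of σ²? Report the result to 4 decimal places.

Sum of squared deviations about the known mean: SS = (0.9−4)² + (7.3−4)² + (9.2−4)² + (1.8−4)² + (2−4)² + (9.3−4)² = 84.47.
The Normal likelihood contributes (σ²)^(−n/2) exp(−SS/(2σ²)), so the posterior is Inverse-Gamma(α + n/2, β + SS/2) = Inverse-Gamma(7, 54.235).
The mode of Inverse-Gamma(a, b) is b/(a+1) = 54.235/8 ≈ 6.7794.

σ̂²_MAP = 6.7794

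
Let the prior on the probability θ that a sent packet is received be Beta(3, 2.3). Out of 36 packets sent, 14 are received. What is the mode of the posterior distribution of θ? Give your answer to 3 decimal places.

Prior: Beta(3, 2.3).
Data: 14 successes in 36 trials. The binomial likelihood contributes θ^14(1−θ)^22, so the posterior is Beta(3+14, 2.3+22) = Beta(17, 24.3).
For Beta(a, b) with a, b > 1 the mode is (a−1)/(a+b−2) = 16/39.3 ≈ 0.407.

θ̂_MAP = 0.407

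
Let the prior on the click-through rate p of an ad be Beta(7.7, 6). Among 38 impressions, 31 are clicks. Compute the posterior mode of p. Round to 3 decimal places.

Prior: Beta(7.7, 6).
Data: 31 successes in 38 trials. The binomial likelihood contributes p^31(1−p)^7, so the posterior is Beta(7.7+31, 6+7) = Beta(38.7, 13).
For Beta(a, b) with a, b > 1 the mode is (a−1)/(a+b−2) = 37.7/49.7 ≈ 0.759.

p̂_MAP = 0.759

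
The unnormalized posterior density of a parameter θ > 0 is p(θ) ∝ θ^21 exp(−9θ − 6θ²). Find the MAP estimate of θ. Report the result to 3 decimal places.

θ̂_MAP = 1.000

ℓ'(θ) = 21/θ − 9 − 12θ. Setting this to zero and multiplying by θ: 12θ² + 9θ − 21 = 0.
θ = (−9 + √(9² + 4·12·21)) / (2·12) = (−9 + √1089) / 24 = (−9 + 33)/24 = 1.
ℓ''(θ) = −21/θ² − 12 < 0, confirming a maximum.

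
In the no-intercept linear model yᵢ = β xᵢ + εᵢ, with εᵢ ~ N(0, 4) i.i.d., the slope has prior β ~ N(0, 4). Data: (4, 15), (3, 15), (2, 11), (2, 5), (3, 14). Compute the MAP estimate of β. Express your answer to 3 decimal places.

β̂_MAP = 4.163

log p(β | y) = −Σ(yᵢ − βxᵢ)²/(2·4) − β²/(2·4) + const.
Setting the derivative to zero: Σxᵢ(yᵢ − βxᵢ)/4 − β/4 = 0, so β = Σxᵢyᵢ / (Σxᵢ² + σ²/τ²).
Σxᵢyᵢ = 4·15 + 3·15 + 2·11 + 2·5 + 3·14 = 179; Σxᵢ² = 42; σ²/τ² = 1.
β̂_MAP = 179 / (42 + 1) = 179/43 ≈ 4.163.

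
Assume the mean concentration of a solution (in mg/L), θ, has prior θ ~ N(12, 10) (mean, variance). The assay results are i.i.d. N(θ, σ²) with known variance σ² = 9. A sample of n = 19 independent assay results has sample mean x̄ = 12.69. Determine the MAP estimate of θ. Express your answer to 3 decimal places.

θ̂_MAP = 12.659

n = 19, x̄ = 12.69.
For a Normal prior and Normal likelihood with known variance, the posterior is Normal; its mode equals its mean, the precision-weighted average.
Prior precision 1/σ₀² = 1/10 = 0.1; data precision n/σ² = 19/9.
θ̂ = (0.1·12 + (19/9)·12.69) / (0.1 + 19/9) = 27.99/(199/90) = 25191/1990 ≈ 12.659.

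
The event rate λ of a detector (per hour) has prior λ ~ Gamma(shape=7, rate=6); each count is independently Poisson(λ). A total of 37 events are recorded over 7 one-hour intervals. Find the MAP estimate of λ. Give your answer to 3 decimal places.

λ̂_MAP = 3.308

Σxᵢ = 37, n = 7.
Posterior ∝ λ^6e^(−6λ) · λ^37e^(−7λ) = λ^43e^(−13λ), i.e. Gamma(shape=44, rate=13).
The mode of a Gamma(a, b) with a ≥ 1 (shape–rate) is (a−1)/b = 43/13 ≈ 3.308.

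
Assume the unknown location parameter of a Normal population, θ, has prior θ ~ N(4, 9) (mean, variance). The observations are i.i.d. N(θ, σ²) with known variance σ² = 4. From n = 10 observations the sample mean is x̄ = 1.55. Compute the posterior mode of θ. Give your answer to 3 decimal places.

n = 10, x̄ = 1.55.
For a Normal prior and Normal likelihood with known variance, the posterior is Normal; its mode equals its mean, the precision-weighted average.
Prior precision 1/σ₀² = 1/9; data precision n/σ² = 10/4 = 2.5.
θ̂ = ((1/9)·4 + 2.5·1.55) / (1/9 + 2.5) = (311/72)/(47/18) = 311/188 ≈ 1.654.

θ̂_MAP = 1.654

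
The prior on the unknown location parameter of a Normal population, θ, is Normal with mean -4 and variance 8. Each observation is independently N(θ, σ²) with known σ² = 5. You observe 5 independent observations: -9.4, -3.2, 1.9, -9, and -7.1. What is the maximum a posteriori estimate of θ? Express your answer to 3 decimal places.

n = 5; x̄ = ((-9.4) + (-3.2) + 1.9 + (-9) + (-7.1))/5 = -26.8/5 = -5.36.
For a Normal prior and Normal likelihood with known variance, the posterior is Normal; its mode equals its mean, the precision-weighted average.
Prior precision 1/σ₀² = 1/8 = 0.125; data precision n/σ² = 5/5 = 1.
θ̂ = (0.125·(-4) + 1·(-5.36)) / (0.125 + 1) = (-5.86)/1.125 = -1172/225 ≈ -5.209.

θ̂_MAP = -5.209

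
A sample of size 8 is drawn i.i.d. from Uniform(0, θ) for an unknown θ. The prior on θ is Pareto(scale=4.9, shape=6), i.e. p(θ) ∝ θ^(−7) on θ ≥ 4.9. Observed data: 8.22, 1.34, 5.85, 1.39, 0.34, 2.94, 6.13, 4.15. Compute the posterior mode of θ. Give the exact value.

θ̂_MAP = 8.22

The Uniform(0, θ) likelihood is θ^(−n) for θ ≥ max(xᵢ), zero otherwise. Here max(xᵢ) = 8.22.
Posterior ∝ θ^(−7) · θ^(−8) = θ^(−15) on θ ≥ max(4.9, 8.22) = 8.22.
This density is strictly decreasing in θ, so the posterior mode lies at the lower boundary of the support.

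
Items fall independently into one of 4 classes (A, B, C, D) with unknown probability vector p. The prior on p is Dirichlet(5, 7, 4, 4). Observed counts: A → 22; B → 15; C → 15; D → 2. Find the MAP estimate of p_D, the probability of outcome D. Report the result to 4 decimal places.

The posterior is Dirichlet(αᵢ + nᵢ) = Dirichlet(27, 22, 19, 6).
For a Dirichlet(a₁,…,a_K) with all aᵢ > 1, the mode has j-th component (aⱼ − 1)/(Σaᵢ − K).
Here Σaᵢ = 74 and K = 4, so p_D = (6 − 1)/(74 − 4) = 5/70 ≈ 0.0714.

MAP estimate of p_D = 0.0714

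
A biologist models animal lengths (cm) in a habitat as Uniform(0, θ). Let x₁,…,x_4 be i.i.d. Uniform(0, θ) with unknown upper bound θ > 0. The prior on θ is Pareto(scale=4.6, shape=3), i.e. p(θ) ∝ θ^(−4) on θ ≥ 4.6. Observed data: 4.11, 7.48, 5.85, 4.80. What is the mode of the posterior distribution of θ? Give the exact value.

The Uniform(0, θ) likelihood is θ^(−n) for θ ≥ max(xᵢ), zero otherwise. Here max(xᵢ) = 7.48.
Posterior ∝ θ^(−4) · θ^(−4) = θ^(−8) on θ ≥ max(4.6, 7.48) = 7.48.
This density is strictly decreasing in θ, so the posterior mode lies at the lower boundary of the support.

θ̂_MAP = 7.48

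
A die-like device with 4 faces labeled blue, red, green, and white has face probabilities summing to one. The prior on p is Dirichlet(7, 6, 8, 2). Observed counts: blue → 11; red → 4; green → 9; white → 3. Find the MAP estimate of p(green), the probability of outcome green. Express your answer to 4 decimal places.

The posterior is Dirichlet(αᵢ + nᵢ) = Dirichlet(18, 10, 17, 5).
For a Dirichlet(a₁,…,a_K) with all aᵢ > 1, the mode has j-th component (aⱼ − 1)/(Σaᵢ − K).
Here Σaᵢ = 50 and K = 4, so p(green) = (17 − 1)/(50 − 4) = 16/46 ≈ 0.3478.

MAP estimate of p(green) = 0.3478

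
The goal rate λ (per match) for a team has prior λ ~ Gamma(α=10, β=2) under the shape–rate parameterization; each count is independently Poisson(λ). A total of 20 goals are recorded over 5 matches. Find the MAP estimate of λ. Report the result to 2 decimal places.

Σxᵢ = 20, n = 5.
Posterior ∝ λ^9e^(−2λ) · λ^20e^(−5λ) = λ^29e^(−7λ), i.e. Gamma(shape=30, rate=7).
The mode of a Gamma(a, b) with a ≥ 1 (shape–rate) is (a−1)/b = 29/7 ≈ 4.14.

λ̂_MAP = 4.14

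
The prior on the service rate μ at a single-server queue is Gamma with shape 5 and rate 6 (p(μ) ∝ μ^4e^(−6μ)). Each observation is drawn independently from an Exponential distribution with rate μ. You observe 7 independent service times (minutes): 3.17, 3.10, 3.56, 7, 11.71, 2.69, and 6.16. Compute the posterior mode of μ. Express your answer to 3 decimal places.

μ̂_MAP = 0.254

The Exponential(rate=μ) likelihood is ∝ μ^n e^(−μΣtᵢ). Here n = 7 and Σtᵢ = 3.17 + 3.10 + 3.56 + 7 + 11.71 + 2.69 + 6.16 = 37.39.
Posterior ∝ μ^4e^(−6μ) · μ^7e^(−37.39μ) = μ^11e^(−43.39μ), i.e. Gamma(12, 43.39).
Mode = (a−1)/b = 11/43.39 ≈ 0.254.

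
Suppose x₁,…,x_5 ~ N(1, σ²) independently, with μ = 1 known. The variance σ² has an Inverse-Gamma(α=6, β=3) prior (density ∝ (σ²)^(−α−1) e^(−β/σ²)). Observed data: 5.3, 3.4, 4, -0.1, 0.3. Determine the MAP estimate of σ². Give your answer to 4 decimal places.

Sum of squared deviations about the known mean: SS = (5.3−1)² + (3.4−1)² + (4−1)² + (-0.1−1)² + (0.3−1)² = 34.95.
The Normal likelihood contributes (σ²)^(−n/2) exp(−SS/(2σ²)), so the posterior is Inverse-Gamma(α + n/2, β + SS/2) = Inverse-Gamma(8.5, 20.475).
The mode of Inverse-Gamma(a, b) is b/(a+1) = 20.475/9.5 ≈ 2.1553.

σ̂²_MAP = 2.1553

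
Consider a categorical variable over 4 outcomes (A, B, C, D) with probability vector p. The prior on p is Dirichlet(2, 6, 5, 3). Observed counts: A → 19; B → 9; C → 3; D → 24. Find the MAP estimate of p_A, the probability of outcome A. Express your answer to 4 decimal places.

The posterior is Dirichlet(αᵢ + nᵢ) = Dirichlet(21, 15, 8, 27).
For a Dirichlet(a₁,…,a_K) with all aᵢ > 1, the mode has j-th component (aⱼ − 1)/(Σaᵢ − K).
Here Σaᵢ = 71 and K = 4, so p_A = (21 − 1)/(71 − 4) = 20/67 ≈ 0.2985.

MAP estimate of p_A = 0.2985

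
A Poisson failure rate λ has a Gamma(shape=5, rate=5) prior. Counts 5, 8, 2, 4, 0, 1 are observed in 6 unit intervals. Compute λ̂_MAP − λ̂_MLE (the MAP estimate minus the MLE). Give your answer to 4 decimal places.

MAP − MLE = -1.1515

Σxᵢ = 20. Posterior is Gamma(25, 11); MAP = (25−1)/11 = 24/11 ≈ 2.18182.
MLE = x̄ = 20/6 ≈ 3.33333.
Difference = 24/11 − 20/6 = -38/33 ≈ -1.1515.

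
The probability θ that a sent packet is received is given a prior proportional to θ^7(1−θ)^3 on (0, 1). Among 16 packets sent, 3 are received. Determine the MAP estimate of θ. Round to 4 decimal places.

The prior density ∝ θ^7(1−θ)^3 is the kernel of Beta(8, 4).
Data: 3 successes in 16 trials. The binomial likelihood contributes θ^3(1−θ)^13, so the posterior is Beta(8+3, 4+13) = Beta(11, 17).
For Beta(a, b) with a, b > 1 the mode is (a−1)/(a+b−2) = 10/26 ≈ 0.3846.

θ̂_MAP = 0.3846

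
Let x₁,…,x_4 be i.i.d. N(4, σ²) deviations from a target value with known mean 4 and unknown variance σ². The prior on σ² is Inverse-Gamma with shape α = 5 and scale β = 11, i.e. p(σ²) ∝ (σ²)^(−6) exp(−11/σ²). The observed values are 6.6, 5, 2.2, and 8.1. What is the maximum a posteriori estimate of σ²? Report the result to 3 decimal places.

σ̂²_MAP = 3.113

Sum of squared deviations about the known mean: SS = (6.6−4)² + (5−4)² + (2.2−4)² + (8.1−4)² = 27.81.
The Normal likelihood contributes (σ²)^(−n/2) exp(−SS/(2σ²)), so the posterior is Inverse-Gamma(α + n/2, β + SS/2) = Inverse-Gamma(7, 24.905).
The mode of Inverse-Gamma(a, b) is b/(a+1) = 24.905/8 ≈ 3.113.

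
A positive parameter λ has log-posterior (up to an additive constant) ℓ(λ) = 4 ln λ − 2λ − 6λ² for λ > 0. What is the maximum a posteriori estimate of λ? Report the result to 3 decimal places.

λ̂_MAP = 0.500

ℓ'(λ) = 4/λ − 2 − 12λ. Setting this to zero and multiplying by λ: 12λ² + 2λ − 4 = 0.
λ = (−2 + √(2² + 4·12·4)) / (2·12) = (−2 + √196) / 24 = (−2 + 14)/24 = 1/2.
ℓ''(λ) = −4/λ² − 12 < 0, confirming a maximum.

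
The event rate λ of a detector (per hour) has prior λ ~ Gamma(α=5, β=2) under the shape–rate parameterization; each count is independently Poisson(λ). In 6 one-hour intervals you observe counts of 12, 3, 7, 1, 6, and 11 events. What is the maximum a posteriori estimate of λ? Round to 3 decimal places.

Σxᵢ = 12+3+7+1+6+11 = 40, with n = 6.
Posterior ∝ λ^4e^(−2λ) · λ^40e^(−6λ) = λ^44e^(−8λ), i.e. Gamma(shape=45, rate=8).
The mode of a Gamma(a, b) with a ≥ 1 (shape–rate) is (a−1)/b = 44/8 ≈ 5.500.

λ̂_MAP = 5.500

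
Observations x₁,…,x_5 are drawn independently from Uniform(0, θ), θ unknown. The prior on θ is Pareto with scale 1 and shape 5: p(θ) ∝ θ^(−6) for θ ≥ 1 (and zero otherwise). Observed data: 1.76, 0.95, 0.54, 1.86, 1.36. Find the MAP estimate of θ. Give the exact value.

θ̂_MAP = 1.86

The Uniform(0, θ) likelihood is θ^(−n) for θ ≥ max(xᵢ), zero otherwise. Here max(xᵢ) = 1.86.
Posterior ∝ θ^(−6) · θ^(−5) = θ^(−11) on θ ≥ max(1, 1.86) = 1.86.
This density is strictly decreasing in θ, so the posterior mode lies at the lower boundary of the support.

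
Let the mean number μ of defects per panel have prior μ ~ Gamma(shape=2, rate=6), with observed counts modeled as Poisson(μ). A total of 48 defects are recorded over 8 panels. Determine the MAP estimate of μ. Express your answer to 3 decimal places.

Σxᵢ = 48, n = 8.
Posterior ∝ μe^(−6μ) · μ^48e^(−8μ) = μ^49e^(−14μ), i.e. Gamma(shape=50, rate=14).
The mode of a Gamma(a, b) with a ≥ 1 (shape–rate) is (a−1)/b = 49/14 ≈ 3.500.

μ̂_MAP = 3.500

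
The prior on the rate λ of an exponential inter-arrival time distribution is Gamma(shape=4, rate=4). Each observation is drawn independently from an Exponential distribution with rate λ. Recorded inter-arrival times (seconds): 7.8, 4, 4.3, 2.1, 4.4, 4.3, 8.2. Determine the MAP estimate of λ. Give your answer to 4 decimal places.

The Exponential(rate=λ) likelihood is ∝ λ^n e^(−λΣtᵢ). Here n = 7 and Σtᵢ = 7.8 + 4 + 4.3 + 2.1 + 4.4 + 4.3 + 8.2 = 35.1.
Posterior ∝ λ^3e^(−4λ) · λ^7e^(−35.1λ) = λ^10e^(−39.1λ), i.e. Gamma(11, 39.1).
Mode = (a−1)/b = 10/39.1 ≈ 0.2558.

λ̂_MAP = 0.2558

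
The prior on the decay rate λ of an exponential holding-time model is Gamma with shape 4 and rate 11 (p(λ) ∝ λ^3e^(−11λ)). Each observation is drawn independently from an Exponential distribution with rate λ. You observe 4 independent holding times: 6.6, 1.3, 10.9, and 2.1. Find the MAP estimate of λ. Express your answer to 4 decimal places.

The Exponential(rate=λ) likelihood is ∝ λ^n e^(−λΣtᵢ). Here n = 4 and Σtᵢ = 6.6 + 1.3 + 10.9 + 2.1 = 20.9.
Posterior ∝ λ^3e^(−11λ) · λ^4e^(−20.9λ) = λ^7e^(−31.9λ), i.e. Gamma(8, 31.9).
Mode = (a−1)/b = 7/31.9 ≈ 0.2194.

λ̂_MAP = 0.2194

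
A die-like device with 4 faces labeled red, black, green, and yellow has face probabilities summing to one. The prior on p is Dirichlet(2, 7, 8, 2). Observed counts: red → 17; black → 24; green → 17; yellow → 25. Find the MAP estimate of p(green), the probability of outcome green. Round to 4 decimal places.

MAP estimate of p(green) = 0.2449

The posterior is Dirichlet(αᵢ + nᵢ) = Dirichlet(19, 31, 25, 27).
For a Dirichlet(a₁,…,a_K) with all aᵢ > 1, the mode has j-th component (aⱼ − 1)/(Σaᵢ − K).
Here Σaᵢ = 102 and K = 4, so p(green) = (25 − 1)/(102 − 4) = 24/98 ≈ 0.2449.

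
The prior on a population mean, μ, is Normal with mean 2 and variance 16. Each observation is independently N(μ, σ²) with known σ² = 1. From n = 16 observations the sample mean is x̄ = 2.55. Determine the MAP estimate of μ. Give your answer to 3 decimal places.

μ̂_MAP = 2.548

n = 16, x̄ = 2.55.
For a Normal prior and Normal likelihood with known variance, the posterior is Normal; its mode equals its mean, the precision-weighted average.
Prior precision 1/σ₀² = 1/16 = 0.0625; data precision n/σ² = 16/1 = 16.
μ̂ = (0.0625·2 + 16·2.55) / (0.0625 + 16) = 40.925/16.0625 = 3274/1285 ≈ 2.548.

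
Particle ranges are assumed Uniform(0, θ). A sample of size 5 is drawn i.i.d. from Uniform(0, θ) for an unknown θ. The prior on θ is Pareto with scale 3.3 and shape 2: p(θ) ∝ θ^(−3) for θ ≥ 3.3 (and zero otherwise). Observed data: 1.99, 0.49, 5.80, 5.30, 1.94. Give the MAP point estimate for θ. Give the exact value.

θ̂_MAP = 5.80

The Uniform(0, θ) likelihood is θ^(−n) for θ ≥ max(xᵢ), zero otherwise. Here max(xᵢ) = 5.80.
Posterior ∝ θ^(−3) · θ^(−5) = θ^(−8) on θ ≥ max(3.3, 5.80) = 5.80.
This density is strictly decreasing in θ, so the posterior mode lies at the lower boundary of the support.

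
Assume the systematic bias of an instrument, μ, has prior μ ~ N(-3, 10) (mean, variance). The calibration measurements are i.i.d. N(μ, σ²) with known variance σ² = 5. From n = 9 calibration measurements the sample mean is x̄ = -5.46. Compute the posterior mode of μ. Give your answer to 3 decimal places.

μ̂_MAP = -5.331

n = 9, x̄ = -5.46.
For a Normal prior and Normal likelihood with known variance, the posterior is Normal; its mode equals its mean, the precision-weighted average.
Prior precision 1/σ₀² = 1/10 = 0.1; data precision n/σ² = 9/5 = 1.8.
μ̂ = (0.1·(-3) + 1.8·(-5.46)) / (0.1 + 1.8) = (-10.128)/1.9 = -2532/475 ≈ -5.331.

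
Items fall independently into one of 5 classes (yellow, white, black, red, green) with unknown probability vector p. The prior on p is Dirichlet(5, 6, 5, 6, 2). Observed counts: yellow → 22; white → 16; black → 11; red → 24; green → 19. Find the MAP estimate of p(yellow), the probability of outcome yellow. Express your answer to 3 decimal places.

MAP estimate of p(yellow) = 0.234

The posterior is Dirichlet(αᵢ + nᵢ) = Dirichlet(27, 22, 16, 30, 21).
For a Dirichlet(a₁,…,a_K) with all aᵢ > 1, the mode has j-th component (aⱼ − 1)/(Σaᵢ − K).
Here Σaᵢ = 116 and K = 5, so p(yellow) = (27 − 1)/(116 − 5) = 26/111 ≈ 0.234.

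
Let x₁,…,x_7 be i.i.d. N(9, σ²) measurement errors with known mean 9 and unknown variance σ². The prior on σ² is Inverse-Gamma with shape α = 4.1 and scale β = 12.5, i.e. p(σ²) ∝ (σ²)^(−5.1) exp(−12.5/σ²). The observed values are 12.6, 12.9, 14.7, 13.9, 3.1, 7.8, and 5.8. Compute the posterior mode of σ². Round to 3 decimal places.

Sum of squared deviations about the known mean: SS = (12.6−9)² + (12.9−9)² + (14.7−9)² + (13.9−9)² + (3.1−9)² + (7.8−9)² + (5.8−9)² = 131.16.
The Normal likelihood contributes (σ²)^(−n/2) exp(−SS/(2σ²)), so the posterior is Inverse-Gamma(α + n/2, β + SS/2) = Inverse-Gamma(7.6, 78.08).
The mode of Inverse-Gamma(a, b) is b/(a+1) = 78.08/8.6 ≈ 9.079.

σ̂²_MAP = 9.079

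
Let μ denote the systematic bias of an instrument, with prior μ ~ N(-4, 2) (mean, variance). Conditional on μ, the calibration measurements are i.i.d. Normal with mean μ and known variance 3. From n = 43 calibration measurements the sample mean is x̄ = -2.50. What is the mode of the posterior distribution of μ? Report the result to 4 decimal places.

μ̂_MAP = -2.5506

n = 43, x̄ = -2.50.
For a Normal prior and Normal likelihood with known variance, the posterior is Normal; its mode equals its mean, the precision-weighted average.
Prior precision 1/σ₀² = 1/2 = 0.5; data precision n/σ² = 43/3.
μ̂ = (0.5·(-4) + (43/3)·(-2.5)) / (0.5 + 43/3) = (-227/6)/(89/6) = -227/89 ≈ -2.5506.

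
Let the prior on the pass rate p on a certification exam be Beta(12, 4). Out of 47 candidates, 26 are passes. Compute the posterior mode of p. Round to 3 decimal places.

Prior: Beta(12, 4).
Data: 26 successes in 47 trials. The binomial likelihood contributes p^26(1−p)^21, so the posterior is Beta(12+26, 4+21) = Beta(38, 25).
For Beta(a, b) with a, b > 1 the mode is (a−1)/(a+b−2) = 37/61 ≈ 0.607.

p̂_MAP = 0.607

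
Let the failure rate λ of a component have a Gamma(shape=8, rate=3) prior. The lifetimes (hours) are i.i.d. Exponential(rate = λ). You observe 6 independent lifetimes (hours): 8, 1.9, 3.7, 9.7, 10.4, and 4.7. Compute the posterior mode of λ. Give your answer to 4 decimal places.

λ̂_MAP = 0.3140

The Exponential(rate=λ) likelihood is ∝ λ^n e^(−λΣtᵢ). Here n = 6 and Σtᵢ = 8 + 1.9 + 3.7 + 9.7 + 10.4 + 4.7 = 38.4.
Posterior ∝ λ^7e^(−3λ) · λ^6e^(−38.4λ) = λ^13e^(−41.4λ), i.e. Gamma(14, 41.4).
Mode = (a−1)/b = 13/41.4 ≈ 0.3140.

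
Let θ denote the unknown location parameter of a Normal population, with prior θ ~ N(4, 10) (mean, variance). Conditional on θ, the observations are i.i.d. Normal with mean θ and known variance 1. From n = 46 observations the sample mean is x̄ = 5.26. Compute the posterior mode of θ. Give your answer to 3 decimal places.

n = 46, x̄ = 5.26.
For a Normal prior and Normal likelihood with known variance, the posterior is Normal; its mode equals its mean, the precision-weighted average.
Prior precision 1/σ₀² = 1/10 = 0.1; data precision n/σ² = 46/1 = 46.
θ̂ = (0.1·4 + 46·5.26) / (0.1 + 46) = 242.36/46.1 = 12118/2305 ≈ 5.257.

θ̂_MAP = 5.257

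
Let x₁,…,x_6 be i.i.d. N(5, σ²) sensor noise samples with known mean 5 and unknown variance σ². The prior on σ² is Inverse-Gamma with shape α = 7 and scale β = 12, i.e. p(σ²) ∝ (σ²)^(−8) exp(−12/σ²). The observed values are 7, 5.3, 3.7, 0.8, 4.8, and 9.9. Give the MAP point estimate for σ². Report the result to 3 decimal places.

σ̂²_MAP = 3.249

Sum of squared deviations about the known mean: SS = (7−5)² + (5.3−5)² + (3.7−5)² + (0.8−5)² + (4.8−5)² + (9.9−5)² = 47.47.
The Normal likelihood contributes (σ²)^(−n/2) exp(−SS/(2σ²)), so the posterior is Inverse-Gamma(α + n/2, β + SS/2) = Inverse-Gamma(10, 35.735).
The mode of Inverse-Gamma(a, b) is b/(a+1) = 35.735/11 ≈ 3.249.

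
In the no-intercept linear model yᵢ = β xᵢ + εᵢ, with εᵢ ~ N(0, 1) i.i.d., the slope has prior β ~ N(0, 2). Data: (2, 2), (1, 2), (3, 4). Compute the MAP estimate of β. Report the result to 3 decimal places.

β̂_MAP = 1.241

log p(β | y) = −Σ(yᵢ − βxᵢ)²/(2·1) − β²/(2·2) + const.
Setting the derivative to zero: Σxᵢ(yᵢ − βxᵢ)/1 − β/2 = 0, so β = Σxᵢyᵢ / (Σxᵢ² + σ²/τ²).
Σxᵢyᵢ = 2·2 + 1·2 + 3·4 = 18; Σxᵢ² = 14; σ²/τ² = 0.5.
β̂_MAP = 18 / (14 + 0.5) = 18/14.5 ≈ 1.241.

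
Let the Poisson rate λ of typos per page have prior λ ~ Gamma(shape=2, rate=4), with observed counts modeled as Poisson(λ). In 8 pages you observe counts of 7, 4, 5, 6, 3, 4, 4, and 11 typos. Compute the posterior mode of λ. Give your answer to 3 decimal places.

Σxᵢ = 7+4+5+6+3+4+4+11 = 44, with n = 8.
Posterior ∝ λe^(−4λ) · λ^44e^(−8λ) = λ^45e^(−12λ), i.e. Gamma(shape=46, rate=12).
The mode of a Gamma(a, b) with a ≥ 1 (shape–rate) is (a−1)/b = 45/12 ≈ 3.750.

λ̂_MAP = 3.750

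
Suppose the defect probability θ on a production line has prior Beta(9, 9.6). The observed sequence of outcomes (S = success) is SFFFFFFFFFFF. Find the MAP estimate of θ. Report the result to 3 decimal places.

θ̂_MAP = 0.315

Prior: Beta(9, 9.6).
Data: 1 success in 12 trials (from the sequence). The binomial likelihood contributes θ(1−θ)^11, so the posterior is Beta(9+1, 9.6+11) = Beta(10, 20.6).
For Beta(a, b) with a, b > 1 the mode is (a−1)/(a+b−2) = 9/28.6 ≈ 0.315.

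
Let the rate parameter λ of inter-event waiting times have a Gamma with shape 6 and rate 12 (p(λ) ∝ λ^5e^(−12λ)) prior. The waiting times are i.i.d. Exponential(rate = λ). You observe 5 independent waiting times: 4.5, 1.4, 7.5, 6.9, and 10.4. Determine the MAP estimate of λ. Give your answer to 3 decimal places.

λ̂_MAP = 0.234

The Exponential(rate=λ) likelihood is ∝ λ^n e^(−λΣtᵢ). Here n = 5 and Σtᵢ = 4.5 + 1.4 + 7.5 + 6.9 + 10.4 = 30.7.
Posterior ∝ λ^5e^(−12λ) · λ^5e^(−30.7λ) = λ^10e^(−42.7λ), i.e. Gamma(11, 42.7).
Mode = (a−1)/b = 10/42.7 ≈ 0.234.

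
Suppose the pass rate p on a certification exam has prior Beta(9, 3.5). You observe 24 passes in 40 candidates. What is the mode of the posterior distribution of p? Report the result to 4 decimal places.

Prior: Beta(9, 3.5).
Data: 24 successes in 40 trials. The binomial likelihood contributes p^24(1−p)^16, so the posterior is Beta(9+24, 3.5+16) = Beta(33, 19.5).
For Beta(a, b) with a, b > 1 the mode is (a−1)/(a+b−2) = 32/50.5 ≈ 0.6337.

p̂_MAP = 0.6337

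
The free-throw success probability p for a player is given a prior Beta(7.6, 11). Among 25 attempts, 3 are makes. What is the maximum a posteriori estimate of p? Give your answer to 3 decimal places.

Prior: Beta(7.6, 11).
Data: 3 successes in 25 trials. The binomial likelihood contributes p^3(1−p)^22, so the posterior is Beta(7.6+3, 11+22) = Beta(10.6, 33).
For Beta(a, b) with a, b > 1 the mode is (a−1)/(a+b−2) = 9.6/41.6 ≈ 0.231.

p̂_MAP = 0.231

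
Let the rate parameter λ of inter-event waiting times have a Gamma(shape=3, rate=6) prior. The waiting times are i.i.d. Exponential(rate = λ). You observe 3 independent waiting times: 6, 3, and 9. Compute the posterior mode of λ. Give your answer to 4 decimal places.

The Exponential(rate=λ) likelihood is ∝ λ^n e^(−λΣtᵢ). Here n = 3 and Σtᵢ = 6 + 3 + 9 = 18.
Posterior ∝ λ^2e^(−6λ) · λ^3e^(−18λ) = λ^5e^(−24λ), i.e. Gamma(6, 24).
Mode = (a−1)/b = 5/24 ≈ 0.2083.

λ̂_MAP = 0.2083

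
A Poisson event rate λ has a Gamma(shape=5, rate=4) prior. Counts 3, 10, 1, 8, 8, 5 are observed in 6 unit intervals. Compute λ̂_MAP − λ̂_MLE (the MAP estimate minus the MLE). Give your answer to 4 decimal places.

MAP − MLE = -1.9333

Σxᵢ = 35. Posterior is Gamma(40, 10); MAP = (40−1)/10 = 39/10 ≈ 3.90000.
MLE = x̄ = 35/6 ≈ 5.83333.
Difference = 39/10 − 35/6 = -29/15 ≈ -1.9333.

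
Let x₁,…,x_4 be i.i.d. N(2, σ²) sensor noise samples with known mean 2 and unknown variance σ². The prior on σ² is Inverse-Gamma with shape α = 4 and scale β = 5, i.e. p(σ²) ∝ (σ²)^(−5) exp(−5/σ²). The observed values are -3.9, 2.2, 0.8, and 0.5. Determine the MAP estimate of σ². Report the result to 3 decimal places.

σ̂²_MAP = 3.467

Sum of squared deviations about the known mean: SS = (-3.9−2)² + (2.2−2)² + (0.8−2)² + (0.5−2)² = 38.54.
The Normal likelihood contributes (σ²)^(−n/2) exp(−SS/(2σ²)), so the posterior is Inverse-Gamma(α + n/2, β + SS/2) = Inverse-Gamma(6, 24.27).
The mode of Inverse-Gamma(a, b) is b/(a+1) = 24.27/7 ≈ 3.467.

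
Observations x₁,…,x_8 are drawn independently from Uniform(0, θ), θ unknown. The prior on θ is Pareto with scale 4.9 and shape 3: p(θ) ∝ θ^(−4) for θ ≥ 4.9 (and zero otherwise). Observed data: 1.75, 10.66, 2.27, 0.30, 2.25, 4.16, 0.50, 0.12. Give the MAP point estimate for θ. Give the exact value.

The Uniform(0, θ) likelihood is θ^(−n) for θ ≥ max(xᵢ), zero otherwise. Here max(xᵢ) = 10.66.
Posterior ∝ θ^(−4) · θ^(−8) = θ^(−12) on θ ≥ max(4.9, 10.66) = 10.66.
This density is strictly decreasing in θ, so the posterior mode lies at the lower boundary of the support.

θ̂_MAP = 10.66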